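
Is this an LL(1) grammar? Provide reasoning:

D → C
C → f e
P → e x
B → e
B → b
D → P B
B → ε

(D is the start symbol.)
A grammar is LL(1) if for each non-terminal N with multiple productions, the predict sets of those productions are pairwise disjoint, where PREDICT(N → α) = (FIRST(α) \ {ε}) ∪ (FOLLOW(N) if α ⇒* ε).

Relevant sets:
  FIRST(C) = { 'f' }
  FIRST(P) = { 'e' }
  FOLLOW(B) = { $ }

For D:
  PREDICT(D → C) = { 'f' }
  PREDICT(D → P B) = { 'e' }
For B:
  PREDICT(B → e) = { 'e' }
  PREDICT(B → b) = { 'b' }
  PREDICT(B → ε) = { $ }
C, P have a single production, so nothing to check there.

All predict sets are disjoint. The grammar IS LL(1).

Answer: Yes, the grammar is LL(1).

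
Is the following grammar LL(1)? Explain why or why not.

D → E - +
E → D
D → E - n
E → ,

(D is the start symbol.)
No. Predict set conflict for D: { ',' }

A grammar is LL(1) if for each non-terminal N with multiple productions, the predict sets of those productions are pairwise disjoint, where PREDICT(N → α) = (FIRST(α) \ {ε}) ∪ (FOLLOW(N) if α ⇒* ε).

Relevant sets:
  FIRST(E) = { ',' }
  FIRST(D) = { ',' }

For D:
  PREDICT(D → E '-' '+') = { ',' }
  PREDICT(D → E '-' n) = { ',' }
For E:
  PREDICT(E → D) = { ',' }
  PREDICT(E → ',') = { ',' }

Conflict found: Predict set conflict for D: { ',' }
The grammar is NOT LL(1).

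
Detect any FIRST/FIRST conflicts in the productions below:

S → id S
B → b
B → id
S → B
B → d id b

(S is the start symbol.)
Yes. S → id S / S → B on { 'id' }

FIRST sets of the non-terminals at (or reachable through a nullable prefix from) the front of some alternative:
  FIRST(B) = { 'b', 'd', 'id' }

Productions for S:
  S → id S: FIRST = { 'id' }
  S → B: FIRST = { 'b', 'd', 'id' }
Productions for B:
  B → b: FIRST = { 'b' }
  B → id: FIRST = { 'id' }
  B → d id b: FIRST = { 'd' }

Conflict for S: S → id S and S → B
  Overlap: { 'id' }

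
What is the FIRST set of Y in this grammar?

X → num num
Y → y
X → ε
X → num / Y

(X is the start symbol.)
From Y → y:
  - y is a terminal: add 'y' and stop

Collecting: FIRST(Y) = { 'y' }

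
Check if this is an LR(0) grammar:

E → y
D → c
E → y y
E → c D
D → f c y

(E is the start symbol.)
No. Shift-reduce conflict between [E → y .] and [E → y . y]

Augment with E' → E and build the canonical LR(0) collection (I0 = CLOSURE({[E' → . E]}), then GOTO on every symbol after a dot until no new states appear). It has 10 states:
  I0: { [E → . c D], [E → . y y], [E → . y], [E' → . E] }  — shift
  I1: { [E' → E .] }  — accept
  I2: { [D → . c], [D → . f c y], [E → c . D] }  — shift
  I3: { [E → y . y], [E → y .] }  — shift, reduce
  I4: { [E → y y .] }  — reduce
  I5: { [E → c D .] }  — reduce
  I6: { [D → c .] }  — reduce
  I7: { [D → f . c y] }  — shift
  I8: { [D → f c . y] }  — shift
  I9: { [D → f c y .] }  — reduce

Conflict in state I3:
  Shift-reduce conflict between [E → y .] and [E → y . y]
So the grammar is NOT LR(0).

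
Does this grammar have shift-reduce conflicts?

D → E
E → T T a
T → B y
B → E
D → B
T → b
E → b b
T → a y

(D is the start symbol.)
Yes — I1: [D → B .] vs [T → B . y]; I6: [T → b .] vs [E → b . b]; I12: [E → T T a .] vs [T → a . y]

A shift-reduce conflict occurs when an LR(0) state has both:
  - a complete (reduce) item [A → α .] (dot at the end), and
  - a shift item [B → β . c γ] (dot before a terminal).

Augment with D' → D and build the canonical LR(0) collection (I0 = CLOSURE({[D' → . D]}), then GOTO on every symbol after a dot until no new states appear). It has 14 states:
  I0: { [B → . E], [D → . B], [D → . E], [D' → . D], [E → . T T a], [E → . b b], [T → . B y], [T → . a y], [T → . b] }  — shift
  I1: { [D → B .], [T → B . y] }  — shift, reduce
  I2: { [D' → D .] }  — accept
  I3: { [B → E .], [D → E .] }  — 2 reduces
  I4: { [B → . E], [E → . T T a], [E → . b b], [E → T . T a], [T → . B y], [T → . a y], [T → . b] }  — shift
  I5: { [T → a . y] }  — shift
  I6: { [E → b . b], [T → b .] }  — shift, reduce
  I7: { [E → b b .] }  — reduce
  I8: { [T → a y .] }  — reduce
  I9: { [T → B . y] }  — shift
  I10: { [B → E .] }  — reduce
  I11: { [B → . E], [E → . T T a], [E → . b b], [E → T . T a], [E → T T . a], [T → . B y], [T → . a y], [T → . b] }  — shift
  I12: { [E → T T a .], [T → a . y] }  — shift, reduce
  I13: { [T → B y .] }  — reduce

I1 contains reduce item [D → B .] and shift item [T → B . y] — shift-reduce conflict.
I6 contains reduce item [T → b .] and shift item [E → b . b] — shift-reduce conflict.
I12 contains reduce item [E → T T a .] and shift item [T → a . y] — shift-reduce conflict.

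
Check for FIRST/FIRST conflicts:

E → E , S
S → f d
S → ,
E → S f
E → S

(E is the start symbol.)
A FIRST/FIRST conflict occurs when two productions N → α and N → β for the same non-terminal have FIRST(α) ∩ FIRST(β) ≠ ∅ (with ε ∈ FIRST of a nullable right-hand side, so two nullable alternatives also conflict).

FIRST sets of the non-terminals at (or reachable through a nullable prefix from) the front of some alternative:
  FIRST(E) = { ',', 'f' }
  FIRST(S) = { ',', 'f' }

Productions for E:
  E → E , S: FIRST = { ',', 'f' }
  E → S f: FIRST = { ',', 'f' }
  E → S: FIRST = { ',', 'f' }
Productions for S:
  S → f d: FIRST = { 'f' }
  S → ,: FIRST = { ',' }

Conflict for E: E → E , S and E → S f
  Overlap: { ',', 'f' }
Conflict for E: E → E , S and E → S
  Overlap: { ',', 'f' }
Conflict for E: E → S f and E → S
  Overlap: { ',', 'f' }

Answer: Yes. E → E ',' S / E → S f on { ',', 'f' }; E → E ',' S / E → S on { ',', 'f' }; E → S f / E → S on { ',', 'f' }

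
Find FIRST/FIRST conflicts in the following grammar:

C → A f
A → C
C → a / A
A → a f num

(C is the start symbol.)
A FIRST/FIRST conflict occurs when two productions N → α and N → β for the same non-terminal have FIRST(α) ∩ FIRST(β) ≠ ∅ (with ε ∈ FIRST of a nullable right-hand side, so two nullable alternatives also conflict).

FIRST sets of the non-terminals at (or reachable through a nullable prefix from) the front of some alternative:
  FIRST(A) = { 'a' }
  FIRST(C) = { 'a' }

Productions for C:
  C → A f: FIRST = { 'a' }
  C → a / A: FIRST = { 'a' }
Productions for A:
  A → C: FIRST = { 'a' }
  A → a f num: FIRST = { 'a' }

Conflict for C: C → A f and C → a / A
  Overlap: { 'a' }
Conflict for A: A → C and A → a f num
  Overlap: { 'a' }

Answer: Yes. C → A f / C → a '/' A on { 'a' }; A → C / A → a f num on { 'a' }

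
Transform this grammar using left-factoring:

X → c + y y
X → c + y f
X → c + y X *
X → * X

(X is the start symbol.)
X → c + y X'
X' → y
X' → f
X' → X *
X → * X

Left-factoring transforms A → αβ₁ | αβ₂ into A → αA' and A' → β₁ | β₂
(α is the longest common prefix among the alternatives). Repeat until
no nonterminal has two alternatives with a common prefix.

Round 1: X has alternatives sharing prefix 'c + y'. Introduce X': X → c + y X'
  Add: X' → y
  Add: X' → f
  Add: X' → X *

No remaining common prefixes — done.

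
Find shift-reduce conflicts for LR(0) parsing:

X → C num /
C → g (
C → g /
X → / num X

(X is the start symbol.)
No shift-reduce conflicts

Augment with X' → X and build the canonical LR(0) collection (I0 = CLOSURE({[X' → . X]}), then GOTO on every symbol after a dot until no new states appear). It has 11 states:
  I0: { [C → . g (], [C → . g /], [X → . / num X], [X → . C num /], [X' → . X] }  — shift
  I1: { [X → / . num X] }  — shift
  I2: { [X → C . num /] }  — shift
  I3: { [X' → X .] }  — accept
  I4: { [C → g . (], [C → g . /] }  — shift
  I5: { [C → g ( .] }  — reduce
  I6: { [C → g / .] }  — reduce
  I7: { [X → C num . /] }  — shift
  I8: { [X → C num / .] }  — reduce
  I9: { [C → . g (], [C → . g /], [X → . / num X], [X → . C num /], [X → / num . X] }  — shift
  I10: { [X → / num X .] }  — reduce

No state contains both a complete item and a shift item.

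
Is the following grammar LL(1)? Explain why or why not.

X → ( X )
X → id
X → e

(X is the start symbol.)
Yes, the grammar is LL(1).

A grammar is LL(1) if for each non-terminal N with multiple productions, the predict sets of those productions are pairwise disjoint, where PREDICT(N → α) = (FIRST(α) \ {ε}) ∪ (FOLLOW(N) if α ⇒* ε).

For X:
  PREDICT(X → '(' X ')') = { '(' }
  PREDICT(X → id) = { 'id' }
  PREDICT(X → e) = { 'e' }

All predict sets are disjoint. The grammar IS LL(1).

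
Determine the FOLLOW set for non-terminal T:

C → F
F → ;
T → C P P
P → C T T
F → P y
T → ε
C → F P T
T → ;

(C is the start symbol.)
In P → C T T: T is followed by T, add FIRST(T) \ {ε} = { ';' }
  T is nullable, so also add FOLLOW(P)
In P → C T T: T is at the end, add FOLLOW(P)
In C → F P T: T is at the end, add FOLLOW(C)

The FOLLOW sets referred to above (computed the same way, to a fixed point):
  FOLLOW(P) = { $, ';', 'y' }
  FOLLOW(C) = { $, ';', 'y' }

Taking the union: FOLLOW(T) = { $, ';', 'y' }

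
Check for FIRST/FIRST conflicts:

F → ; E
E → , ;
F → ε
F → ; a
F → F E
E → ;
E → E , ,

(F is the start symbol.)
A FIRST/FIRST conflict occurs when two productions N → α and N → β for the same non-terminal have FIRST(α) ∩ FIRST(β) ≠ ∅ (with ε ∈ FIRST of a nullable right-hand side, so two nullable alternatives also conflict).

FIRST sets of the non-terminals at (or reachable through a nullable prefix from) the front of some alternative:
  FIRST(F) = { ',', ';', ε }
  FIRST(E) = { ',', ';' }

Productions for F:
  F → ; E: FIRST = { ';' }
  F → ε: FIRST = { ε }
  F → ; a: FIRST = { ';' }
  F → F E: FIRST = { ',', ';' }
Productions for E:
  E → , ;: FIRST = { ',' }
  E → ;: FIRST = { ';' }
  E → E , ,: FIRST = { ',', ';' }

Conflict for F: F → ; E and F → ; a
  Overlap: { ';' }
Conflict for F: F → ; E and F → F E
  Overlap: { ';' }
Conflict for F: F → ; a and F → F E
  Overlap: { ';' }
Conflict for E: E → , ; and E → E , ,
  Overlap: { ',' }
Conflict for E: E → ; and E → E , ,
  Overlap: { ';' }

Answer: Yes. F → ';' E / F → ';' a on { ';' }; F → ';' E / F → F E on { ';' }; F → ';' a / F → F E on { ';' }; E → ',' ';' / E → E ',' ',' on { ',' }; E → ';' / E → E ',' ',' on { ';' }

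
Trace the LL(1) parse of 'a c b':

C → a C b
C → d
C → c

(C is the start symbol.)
LL(1) parsing maintains a stack (initially the start symbol over $) and the input. At each step: if the stack top is a terminal, match it against the current input token; if it is a non-terminal N, replace it with the RHS of M[N, lookahead] (the unique production whose predict set contains the lookahead).

Stack is shown with the top on the left.

Stack    Input    Action
------------------------
C $      a c b $  output C → a C b
a C b $  a c b $  match 'a'
C b $    c b $    output C → c
c b $    c b $    match 'c'
b $      b $      match 'b'
$        $        accept

The string is accepted.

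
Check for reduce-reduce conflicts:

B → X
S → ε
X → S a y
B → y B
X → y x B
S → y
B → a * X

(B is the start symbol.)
A reduce-reduce conflict occurs when an LR(0) state has two complete items [A → α .] and [B → β .] — both call for a reduction, and with no lookahead the parser cannot choose between them.

Augment with B' → B and build the canonical LR(0) collection (I0 = CLOSURE({[B' → . B]}), then GOTO on every symbol after a dot until no new states appear). It has 14 states:
  I0: { [B → . X], [B → . a * X], [B → . y B], [B' → . B], [S → . y], [S → .], [X → . S a y], [X → . y x B] }  — shift, reduce
  I1: { [B' → B .] }  — accept
  I2: { [X → S . a y] }  — shift
  I3: { [B → X .] }  — reduce
  I4: { [B → a . * X] }  — shift
  I5: { [B → . X], [B → . a * X], [B → . y B], [B → y . B], [S → . y], [S → .], [S → y .], [X → . S a y], [X → . y x B], [X → y . x B] }  — shift, 2 reduces
  I6: { [B → y B .] }  — reduce
  I7: { [B → . X], [B → . a * X], [B → . y B], [S → . y], [S → .], [X → . S a y], [X → . y x B], [X → y x . B] }  — shift, reduce
  I8: { [X → y x B .] }  — reduce
  I9: { [B → a * . X], [S → . y], [S → .], [X → . S a y], [X → . y x B] }  — shift, reduce
  I10: { [B → a * X .] }  — reduce
  I11: { [S → y .], [X → y . x B] }  — shift, reduce
  I12: { [X → S a . y] }  — shift
  I13: { [X → S a y .] }  — reduce

I5 contains complete items [S → .], [S → y .] — reduce-reduce conflict.

Answer: Yes — I5: [S → .] vs [S → y .]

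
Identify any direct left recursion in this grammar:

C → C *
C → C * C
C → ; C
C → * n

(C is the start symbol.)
Yes, C is left-recursive

Direct left recursion occurs when N → N α for some non-terminal N (the right-hand side begins with the left-hand side itself).

C → C *: LEFT RECURSIVE (starts with C)
C → C * C: LEFT RECURSIVE (starts with C)
C → ; C: starts with ';'
C → * n: starts with '*'

The grammar has direct left recursion on: C.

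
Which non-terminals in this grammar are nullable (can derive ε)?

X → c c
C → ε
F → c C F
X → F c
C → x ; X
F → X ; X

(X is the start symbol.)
{ 'C' }

ε-productions: C → ε
So C is immediately nullable.
No further non-terminal can be added: every production for the remaining non-terminals contains a terminal or a non-nullable non-terminal.
Nullable = { 'C' }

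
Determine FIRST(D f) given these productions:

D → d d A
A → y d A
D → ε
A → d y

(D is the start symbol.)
FIRST sets of the non-terminals involved (from the grammar, by fixed-point iteration):
  FIRST(D) = { 'd', ε }

To compute FIRST(D f), process the symbols left to right:
Symbol D is a non-terminal. Add FIRST(D) \ {ε} = { 'd' }
D is nullable (ε ∈ FIRST(D)), continue to the next symbol.
Symbol f is a terminal. Add 'f' and stop.
FIRST(D f) = { 'd', 'f' }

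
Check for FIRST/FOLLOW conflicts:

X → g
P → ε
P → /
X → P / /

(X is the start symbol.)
Yes. P → '/' with FOLLOW(P) on { '/' }

A FIRST/FOLLOW conflict occurs when a non-terminal N has a nullable alternative N → β (β ⇒* ε) and another alternative N → α with FIRST(α) ∩ FOLLOW(N) ≠ ∅: on such a lookahead the parser cannot decide between expanding α and letting N vanish via β.

Nullable non-terminals: P.

P: nullable alternative(s) P → ε; FOLLOW(P) = { '/' }
  P → ε: FIRST \ {ε} = { } — this is the only nullable alternative, skip
  P → /: FIRST \ {ε} = { '/' } — overlaps FOLLOW(P) on { '/' }: CONFLICT

X has no nullable alternative, so no FIRST/FOLLOW check is needed there.

So the grammar has 1 FIRST/FOLLOW conflict (marked CONFLICT above).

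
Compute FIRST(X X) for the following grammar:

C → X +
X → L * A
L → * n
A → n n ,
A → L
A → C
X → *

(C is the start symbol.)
{ '*' }

FIRST sets of the non-terminals involved (from the grammar, by fixed-point iteration):
  FIRST(X) = { '*' }

To compute FIRST(X X), process the symbols left to right:
Symbol X is a non-terminal. Add FIRST(X) \ {ε} = { '*' }
X is not nullable (ε ∉ FIRST(X)), so stop here.
FIRST(X X) = { '*' }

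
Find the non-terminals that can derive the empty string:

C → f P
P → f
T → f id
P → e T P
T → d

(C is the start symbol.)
A non-terminal is nullable if it can derive ε (the empty string): either it has an ε-production, or it has a production whose right-hand side consists entirely of nullable non-terminals.

There are no ε-productions, so no non-terminal can derive ε.
No non-terminals are nullable.

Answer: None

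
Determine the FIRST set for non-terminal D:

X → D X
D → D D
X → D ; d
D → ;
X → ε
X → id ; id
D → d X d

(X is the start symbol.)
{ ';', 'd' }

From D → D D:
  - D is the symbol being defined: contributes nothing new
    D is not nullable, so stop
From D → ;:
  - ';' is a terminal: add ';' and stop
From D → d X d:
  - d is a terminal: add 'd' and stop

Collecting: FIRST(D) = { ';', 'd' }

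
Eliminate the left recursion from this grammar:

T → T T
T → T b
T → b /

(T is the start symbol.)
T is directly left-recursive. The standard transformation for
  A → A α₁ | ... | A α_m | β₁ | ... | β_n
is
  A  → β₁ A' | ... | β_n A'
  A' → α₁ A' | ... | α_m A' | ε

T → b / becomes T → b / T'
T → T T becomes T' → T T'
T → T b becomes T' → b T'
Add T' → ε

Resulting grammar:
T → b / T'
T' → T T'
T' → b T'
T' → ε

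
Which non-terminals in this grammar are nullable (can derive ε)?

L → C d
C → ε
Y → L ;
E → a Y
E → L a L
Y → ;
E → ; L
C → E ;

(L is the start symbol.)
{ 'C' }

ε-productions: C → ε
So C is immediately nullable.
No further non-terminal can be added: every production for the remaining non-terminals contains a terminal or a non-nullable non-terminal.
Nullable = { 'C' }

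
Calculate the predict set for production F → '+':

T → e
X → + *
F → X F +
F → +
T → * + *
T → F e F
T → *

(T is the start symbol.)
PREDICT(F → '+') = (FIRST(RHS) \ {ε}) ∪ (FOLLOW(F) if ε ∈ FIRST(RHS), i.e. RHS ⇒* ε)
FIRST('+') = { '+' }
ε ∉ FIRST('+'), so FOLLOW(F) is not added.
PREDICT(F → '+') = { '+' }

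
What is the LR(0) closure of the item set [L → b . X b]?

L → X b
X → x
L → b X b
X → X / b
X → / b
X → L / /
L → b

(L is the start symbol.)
Start with: [L → b . X b]
  [L → b . X b] has the dot before X: add [X → . x], [X → . X / b], [X → . / b], [X → . L / /]
  [X → . L / /] has the dot before L: add [L → . X b], [L → . b X b], [L → . b]
No further items can be added.

CLOSURE = { [L → . X b], [L → . b X b], [L → . b], [L → b . X b], [X → . / b], [X → . L / /], [X → . X / b], [X → . x] }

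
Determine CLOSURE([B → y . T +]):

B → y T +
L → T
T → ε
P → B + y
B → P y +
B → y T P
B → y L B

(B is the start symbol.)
Start with: [B → y . T +]
  [B → y . T +] has the dot before T: add [T → .]
No further items can be added.

CLOSURE = { [B → y . T +], [T → .] }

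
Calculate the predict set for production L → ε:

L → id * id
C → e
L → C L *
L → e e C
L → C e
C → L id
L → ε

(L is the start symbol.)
{ $, '*', 'id' }

PREDICT(L → ε) = (FIRST(RHS) \ {ε}) ∪ (FOLLOW(L) if ε ∈ FIRST(RHS), i.e. RHS ⇒* ε)
The right-hand side is ε (FIRST(ε) = { ε }), so the predict set is FOLLOW(L) = { $, '*', 'id' }
PREDICT(L → ε) = { $, '*', 'id' }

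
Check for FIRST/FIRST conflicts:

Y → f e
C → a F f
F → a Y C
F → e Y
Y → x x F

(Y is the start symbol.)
No FIRST/FIRST conflicts.

Productions for Y:
  Y → f e: FIRST = { 'f' }
  Y → x x F: FIRST = { 'x' }
Productions for F:
  F → a Y C: FIRST = { 'a' }
  F → e Y: FIRST = { 'e' }
C has only one production, so no FIRST/FIRST conflict is possible there.

All alternatives of each non-terminal have pairwise disjoint FIRST sets.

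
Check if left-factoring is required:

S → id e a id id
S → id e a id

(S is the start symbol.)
Left-factoring is needed when two productions for the same non-terminal
share a common prefix on the right-hand side.

Productions for S:
  S → id e a id id
  S → id e a id

Found common prefix 'id e a id' in productions for S

Answer: Yes, S has productions with common prefix 'id e a id'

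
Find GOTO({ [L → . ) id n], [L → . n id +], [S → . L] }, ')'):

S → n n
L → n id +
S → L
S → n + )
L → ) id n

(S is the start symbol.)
{ [L → ) . id n] }

GOTO(I, ')') = CLOSURE({ [A → αX.β] : [A → α.Xβ] ∈ I, X = ')' })

Items with dot before ')', with the dot advanced:
  [L → . ) id n] → [L → ) . id n]
Closure adds nothing (no advanced item has the dot before a non-terminal).

GOTO = { [L → ) . id n] }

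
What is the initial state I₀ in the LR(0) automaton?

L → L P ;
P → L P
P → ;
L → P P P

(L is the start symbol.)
{ [L → . L P ;], [L → . P P P], [L' → . L], [P → . ;], [P → . L P] }

First, augment the grammar with L' → L
I₀ = CLOSURE({ [L' → . L] }):
  [L' → . L] has the dot before L: add [L → . L P ;], [L → . P P P]
  [L → . P P P] has the dot before P: add [P → . L P], [P → . ;]
No further items can be added.

I₀ = { [L → . L P ;], [L → . P P P], [L' → . L], [P → . ;], [P → . L P] }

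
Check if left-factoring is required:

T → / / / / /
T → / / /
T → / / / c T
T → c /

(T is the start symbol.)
Left-factoring is needed when two productions for the same non-terminal
share a common prefix on the right-hand side.

Productions for T:
  T → / / / / /
  T → / / /
  T → / / / c T
  T → c /

Found common prefix '/ / /' in productions for T

Answer: Yes, T has productions with common prefix '/ / /'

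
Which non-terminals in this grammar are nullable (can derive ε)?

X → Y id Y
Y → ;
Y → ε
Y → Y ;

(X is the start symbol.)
{ 'Y' }

A non-terminal is nullable if it can derive ε (the empty string): either it has an ε-production, or it has a production whose right-hand side consists entirely of nullable non-terminals.

ε-productions: Y → ε
So Y is immediately nullable.
No further non-terminal can be added: every production for the remaining non-terminals contains a terminal or a non-nullable non-terminal.
Nullable = { 'Y' }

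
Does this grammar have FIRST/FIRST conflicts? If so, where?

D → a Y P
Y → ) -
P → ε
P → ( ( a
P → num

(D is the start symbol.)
No FIRST/FIRST conflicts.

A FIRST/FIRST conflict occurs when two productions N → α and N → β for the same non-terminal have FIRST(α) ∩ FIRST(β) ≠ ∅ (with ε ∈ FIRST of a nullable right-hand side, so two nullable alternatives also conflict).

Productions for P:
  P → ε: FIRST = { ε }
  P → ( ( a: FIRST = { '(' }
  P → num: FIRST = { 'num' }
D, Y have only one production, so no FIRST/FIRST conflict is possible there.

All alternatives of each non-terminal have pairwise disjoint FIRST sets.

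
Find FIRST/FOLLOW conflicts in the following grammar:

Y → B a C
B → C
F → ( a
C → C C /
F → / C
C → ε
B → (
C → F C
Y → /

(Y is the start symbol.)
A FIRST/FOLLOW conflict occurs when a non-terminal N has a nullable alternative N → β (β ⇒* ε) and another alternative N → α with FIRST(α) ∩ FOLLOW(N) ≠ ∅: on such a lookahead the parser cannot decide between expanding α and letting N vanish via β.

Nullable non-terminals: B, C.
FIRST sets used below: FIRST(C) = { '(', '/', ε }, FIRST(F) = { '(', '/' }

B: nullable alternative(s) B → C; FOLLOW(B) = { 'a' }
  B → C: FIRST \ {ε} = { '(', '/' } — this is the only nullable alternative, skip
  B → (: FIRST \ {ε} = { '(' } — disjoint from FOLLOW(B)

C: nullable alternative(s) C → ε; FOLLOW(C) = { $, '(', '/', 'a' }
  C → C C /: FIRST \ {ε} = { '(', '/' } — overlaps FOLLOW(C) on { '(', '/' }: CONFLICT
  C → ε: FIRST \ {ε} = { } — this is the only nullable alternative, skip
  C → F C: FIRST \ {ε} = { '(', '/' } — overlaps FOLLOW(C) on { '(', '/' }: CONFLICT

F, Y have no nullable alternative, so no FIRST/FOLLOW check is needed there.

So the grammar has 2 FIRST/FOLLOW conflicts (marked CONFLICT above).

Answer: Yes. C → C C '/' with FOLLOW(C) on { '(', '/' }; C → F C with FOLLOW(C) on { '(', '/' }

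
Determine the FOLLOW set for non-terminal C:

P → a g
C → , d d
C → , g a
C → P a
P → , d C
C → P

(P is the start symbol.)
{ $, 'a' }

In P → , d C: C is at the end, add FOLLOW(P)

The FOLLOW sets referred to above (computed the same way, to a fixed point):
  FOLLOW(P) = { $, 'a' }

Taking the union: FOLLOW(C) = { $, 'a' }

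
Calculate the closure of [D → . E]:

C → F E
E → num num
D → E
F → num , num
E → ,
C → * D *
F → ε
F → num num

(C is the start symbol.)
{ [D → . E], [E → . ,], [E → . num num] }

Start with: [D → . E]
  [D → . E] has the dot before E: add [E → . num num], [E → . ,]
No further items can be added.

CLOSURE = { [D → . E], [E → . ,], [E → . num num] }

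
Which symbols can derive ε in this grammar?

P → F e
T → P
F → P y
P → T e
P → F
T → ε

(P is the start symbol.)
A non-terminal is nullable if it can derive ε (the empty string): either it has an ε-production, or it has a production whose right-hand side consists entirely of nullable non-terminals.

ε-productions: T → ε
So T is immediately nullable.
No further non-terminal can be added: every production for the remaining non-terminals contains a terminal or a non-nullable non-terminal.
Nullable = { 'T' }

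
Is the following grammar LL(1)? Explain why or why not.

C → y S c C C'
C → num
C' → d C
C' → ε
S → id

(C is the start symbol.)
No. Predict set conflict for C': { 'd' }

A grammar is LL(1) if for each non-terminal N with multiple productions, the predict sets of those productions are pairwise disjoint, where PREDICT(N → α) = (FIRST(α) \ {ε}) ∪ (FOLLOW(N) if α ⇒* ε).

Relevant sets:
  FOLLOW(C') = { $, 'd' }

For C:
  PREDICT(C → y S c C C') = { 'y' }
  PREDICT(C → num) = { 'num' }
For C':
  PREDICT(C' → d C) = { 'd' }
  PREDICT(C' → ε) = { $, 'd' }
S has a single production, so nothing to check there.

Conflict found: Predict set conflict for C': { 'd' }
The grammar is NOT LL(1).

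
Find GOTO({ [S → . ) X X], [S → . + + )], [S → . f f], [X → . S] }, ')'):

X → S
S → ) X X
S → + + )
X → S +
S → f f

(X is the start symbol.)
{ [S → ) . X X], [S → . ) X X], [S → . + + )], [S → . f f], [X → . S +], [X → . S] }

GOTO(I, ')') = CLOSURE({ [A → αX.β] : [A → α.Xβ] ∈ I, X = ')' })

Items with dot before ')', with the dot advanced:
  [S → . ) X X] → [S → ) . X X]
Closure of the advanced items:
  [S → ) . X X] has the dot before X: add [X → . S], [X → . S +]
  [X → . S] has the dot before S: add [S → . ) X X], [S → . + + )], [S → . f f]

GOTO = { [S → ) . X X], [S → . ) X X], [S → . + + )], [S → . f f], [X → . S +], [X → . S] }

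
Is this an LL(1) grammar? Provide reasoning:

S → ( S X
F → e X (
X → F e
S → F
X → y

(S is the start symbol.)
Yes, the grammar is LL(1).

A grammar is LL(1) if for each non-terminal N with multiple productions, the predict sets of those productions are pairwise disjoint, where PREDICT(N → α) = (FIRST(α) \ {ε}) ∪ (FOLLOW(N) if α ⇒* ε).

Relevant sets:
  FIRST(F) = { 'e' }

For S:
  PREDICT(S → '(' S X) = { '(' }
  PREDICT(S → F) = { 'e' }
For X:
  PREDICT(X → F e) = { 'e' }
  PREDICT(X → y) = { 'y' }
F has a single production, so nothing to check there.

All predict sets are disjoint. The grammar IS LL(1).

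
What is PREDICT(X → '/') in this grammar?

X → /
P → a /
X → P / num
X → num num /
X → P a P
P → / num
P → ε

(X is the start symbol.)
{ '/' }

PREDICT(X → '/') = (FIRST(RHS) \ {ε}) ∪ (FOLLOW(X) if ε ∈ FIRST(RHS), i.e. RHS ⇒* ε)
FIRST('/') = { '/' }
ε ∉ FIRST('/'), so FOLLOW(X) is not added.
PREDICT(X → '/') = { '/' }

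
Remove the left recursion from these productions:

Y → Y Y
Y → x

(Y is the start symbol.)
Y is directly left-recursive. The standard transformation for
  A → A α₁ | ... | A α_m | β₁ | ... | β_n
is
  A  → β₁ A' | ... | β_n A'
  A' → α₁ A' | ... | α_m A' | ε

Y → x becomes Y → x Y'
Y → Y Y becomes Y' → Y Y'
Add Y' → ε

Resulting grammar:
Y → x Y'
Y' → Y Y'
Y' → ε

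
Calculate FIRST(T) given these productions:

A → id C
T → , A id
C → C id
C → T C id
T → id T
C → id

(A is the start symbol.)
{ ',', 'id' }

To compute FIRST(T), examine every production with T on the left-hand side, reading each right-hand side left to right until a non-nullable symbol is reached.

From T → , A id:
  - ',' is a terminal: add ',' and stop
From T → id T:
  - id is a terminal: add 'id' and stop

Collecting: FIRST(T) = { ',', 'id' }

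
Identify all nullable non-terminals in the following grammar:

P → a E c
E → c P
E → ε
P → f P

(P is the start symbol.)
ε-productions: E → ε
So E is immediately nullable.
No further non-terminal can be added: every production for the remaining non-terminals contains a terminal or a non-nullable non-terminal.
Nullable = { 'E' }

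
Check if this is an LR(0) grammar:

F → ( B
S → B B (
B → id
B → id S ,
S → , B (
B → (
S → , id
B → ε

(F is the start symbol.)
Augment with F' → F and build the canonical LR(0) collection (I0 = CLOSURE({[F' → . F]}), then GOTO on every symbol after a dot until no new states appear). It has 15 states:
  I0: { [F → . ( B], [F' → . F] }  — shift
  I1: { [B → . (], [B → . id S ,], [B → . id], [B → .], [F → ( . B] }  — shift, reduce
  I2: { [F' → F .] }  — accept
  I3: { [B → ( .] }  — reduce
  I4: { [F → ( B .] }  — reduce
  I5: { [B → . (], [B → . id S ,], [B → . id], [B → .], [B → id . S ,], [B → id .], [S → . , B (], [S → . , id], [S → . B B (] }  — shift, 2 reduces
  I6: { [B → . (], [B → . id S ,], [B → . id], [B → .], [S → , . B (], [S → , . id] }  — shift, reduce
  I7: { [B → . (], [B → . id S ,], [B → . id], [B → .], [S → B . B (] }  — shift, reduce
  I8: { [B → id S . ,] }  — shift
  I9: { [B → id S , .] }  — reduce
  I10: { [S → B B . (] }  — shift
  I11: { [S → B B ( .] }  — reduce
  I12: { [S → , B . (] }  — shift
  I13: { [B → . (], [B → . id S ,], [B → . id], [B → .], [B → id . S ,], [B → id .], [S → , id .], [S → . , B (], [S → . , id], [S → . B B (] }  — shift, 3 reduces
  I14: { [S → , B ( .] }  — reduce

Conflict in state I1:
  Shift-reduce conflict between [B → .] and [B → . (]
So the grammar is NOT LR(0).

Answer: No. Shift-reduce conflict between [B → .] and [B → . (]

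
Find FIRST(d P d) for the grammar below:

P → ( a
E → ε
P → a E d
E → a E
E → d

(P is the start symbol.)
{ 'd' }

To compute FIRST(d P d), process the symbols left to right:
Symbol d is a terminal. Add 'd' and stop.
FIRST(d P d) = { 'd' }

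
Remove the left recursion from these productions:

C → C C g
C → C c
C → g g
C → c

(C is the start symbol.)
C → g g C'
C → c C'
C' → C g C'
C' → c C'
C' → ε

C is directly left-recursive. The standard transformation for
  A → A α₁ | ... | A α_m | β₁ | ... | β_n
is
  A  → β₁ A' | ... | β_n A'
  A' → α₁ A' | ... | α_m A' | ε

C → g g becomes C → g g C'
C → c becomes C → c C'
C → C C g becomes C' → C g C'
C → C c becomes C' → c C'
Add C' → ε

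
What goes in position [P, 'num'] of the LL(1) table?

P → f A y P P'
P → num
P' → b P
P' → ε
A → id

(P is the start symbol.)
P → num

To find M[P, 'num'], we find productions for P where 'num' is in the predict set (PREDICT(N → α) = (FIRST(α) \ {ε}) ∪ (FOLLOW(N) if α ⇒* ε)).

P → f A y P P': PREDICT = { 'f' }
P → num: PREDICT = { 'num' }
  'num' is in predict set, so this production goes in M[P, 'num']

M[P, 'num'] = P → num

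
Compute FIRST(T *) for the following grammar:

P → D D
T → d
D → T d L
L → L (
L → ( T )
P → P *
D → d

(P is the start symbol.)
{ 'd' }

FIRST sets of the non-terminals involved (from the grammar, by fixed-point iteration):
  FIRST(T) = { 'd' }

To compute FIRST(T *), process the symbols left to right:
Symbol T is a non-terminal. Add FIRST(T) \ {ε} = { 'd' }
T is not nullable (ε ∉ FIRST(T)), so stop here.
FIRST(T *) = { 'd' }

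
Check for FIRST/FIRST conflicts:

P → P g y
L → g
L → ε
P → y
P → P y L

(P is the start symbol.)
A FIRST/FIRST conflict occurs when two productions N → α and N → β for the same non-terminal have FIRST(α) ∩ FIRST(β) ≠ ∅ (with ε ∈ FIRST of a nullable right-hand side, so two nullable alternatives also conflict).

FIRST sets of the non-terminals at (or reachable through a nullable prefix from) the front of some alternative:
  FIRST(P) = { 'y' }

Productions for P:
  P → P g y: FIRST = { 'y' }
  P → y: FIRST = { 'y' }
  P → P y L: FIRST = { 'y' }
Productions for L:
  L → g: FIRST = { 'g' }
  L → ε: FIRST = { ε }

Conflict for P: P → P g y and P → y
  Overlap: { 'y' }
Conflict for P: P → P g y and P → P y L
  Overlap: { 'y' }
Conflict for P: P → y and P → P y L
  Overlap: { 'y' }

Answer: Yes. P → P g y / P → y on { 'y' }; P → P g y / P → P y L on { 'y' }; P → y / P → P y L on { 'y' }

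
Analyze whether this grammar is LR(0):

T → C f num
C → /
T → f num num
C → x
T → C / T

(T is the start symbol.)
A grammar is LR(0) if no state in the canonical LR(0) collection has:
  - both a shift item (dot before a terminal) and a complete item (shift-reduce conflict), or
  - two or more complete items (reduce-reduce conflict; the accept item [T' → T .] counts as a complete item here).

Augment with T' → T and build the canonical LR(0) collection (I0 = CLOSURE({[T' → . T]}), then GOTO on every symbol after a dot until no new states appear). It has 12 states:
  I0: { [C → . /], [C → . x], [T → . C / T], [T → . C f num], [T → . f num num], [T' → . T] }  — shift
  I1: { [C → / .] }  — reduce
  I2: { [T → C . / T], [T → C . f num] }  — shift
  I3: { [T' → T .] }  — accept
  I4: { [T → f . num num] }  — shift
  I5: { [C → x .] }  — reduce
  I6: { [T → f num . num] }  — shift
  I7: { [T → f num num .] }  — reduce
  I8: { [C → . /], [C → . x], [T → . C / T], [T → . C f num], [T → . f num num], [T → C / . T] }  — shift
  I9: { [T → C f . num] }  — shift
  I10: { [T → C f num .] }  — reduce
  I11: { [T → C / T .] }  — reduce

Every state is either a pure shift/goto state or contains exactly one complete item and nothing to shift — no conflicts. The grammar is LR(0).

Answer: Yes, the grammar is LR(0)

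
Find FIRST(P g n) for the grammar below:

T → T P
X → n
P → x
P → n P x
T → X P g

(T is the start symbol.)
FIRST sets of the non-terminals involved (from the grammar, by fixed-point iteration):
  FIRST(P) = { 'n', 'x' }

To compute FIRST(P g n), process the symbols left to right:
Symbol P is a non-terminal. Add FIRST(P) \ {ε} = { 'n', 'x' }
P is not nullable (ε ∉ FIRST(P)), so stop here.
FIRST(P g n) = { 'n', 'x' }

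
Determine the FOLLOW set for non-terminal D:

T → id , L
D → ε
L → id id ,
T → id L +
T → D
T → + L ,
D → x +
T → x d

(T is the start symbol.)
{ $ }

To compute FOLLOW(D), find every occurrence of D on a right-hand side N → α D β: add FIRST(β) \ {ε}, and if β is empty or nullable also add FOLLOW(N). Iterate to a fixed point.

In T → D: D is at the end, add FOLLOW(T)

The FOLLOW sets referred to above (computed the same way, to a fixed point):
  FOLLOW(T) = { $ }

Taking the union: FOLLOW(D) = { $ }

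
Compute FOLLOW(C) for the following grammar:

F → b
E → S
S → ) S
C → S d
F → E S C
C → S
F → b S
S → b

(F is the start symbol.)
To compute FOLLOW(C), find every occurrence of C on a right-hand side N → α C β: add FIRST(β) \ {ε}, and if β is empty or nullable also add FOLLOW(N). Iterate to a fixed point.

In F → E S C: C is at the end, add FOLLOW(F)

The FOLLOW sets referred to above (computed the same way, to a fixed point):
  FOLLOW(F) = { $ }

Taking the union: FOLLOW(C) = { $ }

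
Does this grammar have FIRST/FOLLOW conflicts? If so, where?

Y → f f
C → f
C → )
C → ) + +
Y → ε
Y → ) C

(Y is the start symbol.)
Nullable non-terminals: Y.

Y: nullable alternative(s) Y → ε; FOLLOW(Y) = { $ }
  Y → f f: FIRST \ {ε} = { 'f' } — disjoint from FOLLOW(Y)
  Y → ε: FIRST \ {ε} = { } — this is the only nullable alternative, skip
  Y → ) C: FIRST \ {ε} = { ')' } — disjoint from FOLLOW(Y)

C has no nullable alternative, so no FIRST/FOLLOW check is needed there.

No FIRST/FOLLOW conflicts found.

Answer: No FIRST/FOLLOW conflicts.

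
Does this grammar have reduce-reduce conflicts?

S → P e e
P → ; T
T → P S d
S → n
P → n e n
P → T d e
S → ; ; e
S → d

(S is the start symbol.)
Augment with S' → S and build the canonical LR(0) collection (I0 = CLOSURE({[S' → . S]}), then GOTO on every symbol after a dot until no new states appear). It has 21 states:
  I0: { [P → . ; T], [P → . T d e], [P → . n e n], [S → . ; ; e], [S → . P e e], [S → . d], [S → . n], [S' → . S], [T → . P S d] }  — shift
  I1: { [P → . ; T], [P → . T d e], [P → . n e n], [P → ; . T], [S → ; . ; e], [T → . P S d] }  — shift
  I2: { [P → . ; T], [P → . T d e], [P → . n e n], [S → . ; ; e], [S → . P e e], [S → . d], [S → . n], [S → P . e e], [T → . P S d], [T → P . S d] }  — shift
  I3: { [S' → S .] }  — accept
  I4: { [P → T . d e] }  — shift
  I5: { [S → d .] }  — reduce
  I6: { [P → n . e n], [S → n .] }  — shift, reduce
  I7: { [P → n e . n] }  — shift
  I8: { [P → n e n .] }  — reduce
  I9: { [P → T d . e] }  — shift
  I10: { [P → T d e .] }  — reduce
  I11: { [T → P S . d] }  — shift
  I12: { [S → P e . e] }  — shift
  I13: { [S → P e e .] }  — reduce
  I14: { [T → P S d .] }  — reduce
  I15: { [P → . ; T], [P → . T d e], [P → . n e n], [P → ; . T], [S → ; ; . e], [T → . P S d] }  — shift
  I16: { [P → . ; T], [P → . T d e], [P → . n e n], [S → . ; ; e], [S → . P e e], [S → . d], [S → . n], [T → . P S d], [T → P . S d] }  — shift
  I17: { [P → ; T .], [P → T . d e] }  — shift, reduce
  I18: { [P → n . e n] }  — shift
  I19: { [P → . ; T], [P → . T d e], [P → . n e n], [P → ; . T], [T → . P S d] }  — shift
  I20: { [S → ; ; e .] }  — reduce

No state contains more than one complete item.

Answer: No reduce-reduce conflicts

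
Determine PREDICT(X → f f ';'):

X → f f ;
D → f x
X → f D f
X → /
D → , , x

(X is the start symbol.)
{ 'f' }

PREDICT(X → f f ';') = (FIRST(RHS) \ {ε}) ∪ (FOLLOW(X) if ε ∈ FIRST(RHS), i.e. RHS ⇒* ε)
FIRST(f f ';') = { 'f' }
ε ∉ FIRST(f f ';'), so FOLLOW(X) is not added.
PREDICT(X → f f ';') = { 'f' }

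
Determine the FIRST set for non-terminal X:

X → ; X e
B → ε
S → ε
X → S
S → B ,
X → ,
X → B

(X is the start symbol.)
FIRST sets of the other non-terminals involved (by the same procedure, iterated to a fixed point):
  FIRST(S) = { ',', ε }
  FIRST(B) = { ε }

From X → ; X e:
  - ';' is a terminal: add ';' and stop
From X → S:
  - S is a non-terminal: add FIRST(S) \ {ε} = { ',' }
    S is nullable and nothing follows, so the whole right-hand side can vanish: ε ∈ FIRST(X)
From X → ,:
  - ',' is a terminal: add ',' and stop
From X → B:
  - B is a non-terminal: add FIRST(B) \ {ε} = { }
    B is nullable and nothing follows, so the whole right-hand side can vanish: ε ∈ FIRST(X)

Collecting: FIRST(X) = { ',', ';', ε }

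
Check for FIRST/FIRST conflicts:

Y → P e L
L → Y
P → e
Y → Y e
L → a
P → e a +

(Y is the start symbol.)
FIRST sets of the non-terminals at (or reachable through a nullable prefix from) the front of some alternative:
  FIRST(P) = { 'e' }
  FIRST(Y) = { 'e' }

Productions for Y:
  Y → P e L: FIRST = { 'e' }
  Y → Y e: FIRST = { 'e' }
Productions for L:
  L → Y: FIRST = { 'e' }
  L → a: FIRST = { 'a' }
Productions for P:
  P → e: FIRST = { 'e' }
  P → e a +: FIRST = { 'e' }

Conflict for Y: Y → P e L and Y → Y e
  Overlap: { 'e' }
Conflict for P: P → e and P → e a +
  Overlap: { 'e' }

Answer: Yes. Y → P e L / Y → Y e on { 'e' }; P → e / P → e a '+' on { 'e' }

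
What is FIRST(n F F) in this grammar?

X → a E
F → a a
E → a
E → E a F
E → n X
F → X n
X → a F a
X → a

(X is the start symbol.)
{ 'n' }

To compute FIRST(n F F), process the symbols left to right:
Symbol n is a terminal. Add 'n' and stop.
FIRST(n F F) = { 'n' }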